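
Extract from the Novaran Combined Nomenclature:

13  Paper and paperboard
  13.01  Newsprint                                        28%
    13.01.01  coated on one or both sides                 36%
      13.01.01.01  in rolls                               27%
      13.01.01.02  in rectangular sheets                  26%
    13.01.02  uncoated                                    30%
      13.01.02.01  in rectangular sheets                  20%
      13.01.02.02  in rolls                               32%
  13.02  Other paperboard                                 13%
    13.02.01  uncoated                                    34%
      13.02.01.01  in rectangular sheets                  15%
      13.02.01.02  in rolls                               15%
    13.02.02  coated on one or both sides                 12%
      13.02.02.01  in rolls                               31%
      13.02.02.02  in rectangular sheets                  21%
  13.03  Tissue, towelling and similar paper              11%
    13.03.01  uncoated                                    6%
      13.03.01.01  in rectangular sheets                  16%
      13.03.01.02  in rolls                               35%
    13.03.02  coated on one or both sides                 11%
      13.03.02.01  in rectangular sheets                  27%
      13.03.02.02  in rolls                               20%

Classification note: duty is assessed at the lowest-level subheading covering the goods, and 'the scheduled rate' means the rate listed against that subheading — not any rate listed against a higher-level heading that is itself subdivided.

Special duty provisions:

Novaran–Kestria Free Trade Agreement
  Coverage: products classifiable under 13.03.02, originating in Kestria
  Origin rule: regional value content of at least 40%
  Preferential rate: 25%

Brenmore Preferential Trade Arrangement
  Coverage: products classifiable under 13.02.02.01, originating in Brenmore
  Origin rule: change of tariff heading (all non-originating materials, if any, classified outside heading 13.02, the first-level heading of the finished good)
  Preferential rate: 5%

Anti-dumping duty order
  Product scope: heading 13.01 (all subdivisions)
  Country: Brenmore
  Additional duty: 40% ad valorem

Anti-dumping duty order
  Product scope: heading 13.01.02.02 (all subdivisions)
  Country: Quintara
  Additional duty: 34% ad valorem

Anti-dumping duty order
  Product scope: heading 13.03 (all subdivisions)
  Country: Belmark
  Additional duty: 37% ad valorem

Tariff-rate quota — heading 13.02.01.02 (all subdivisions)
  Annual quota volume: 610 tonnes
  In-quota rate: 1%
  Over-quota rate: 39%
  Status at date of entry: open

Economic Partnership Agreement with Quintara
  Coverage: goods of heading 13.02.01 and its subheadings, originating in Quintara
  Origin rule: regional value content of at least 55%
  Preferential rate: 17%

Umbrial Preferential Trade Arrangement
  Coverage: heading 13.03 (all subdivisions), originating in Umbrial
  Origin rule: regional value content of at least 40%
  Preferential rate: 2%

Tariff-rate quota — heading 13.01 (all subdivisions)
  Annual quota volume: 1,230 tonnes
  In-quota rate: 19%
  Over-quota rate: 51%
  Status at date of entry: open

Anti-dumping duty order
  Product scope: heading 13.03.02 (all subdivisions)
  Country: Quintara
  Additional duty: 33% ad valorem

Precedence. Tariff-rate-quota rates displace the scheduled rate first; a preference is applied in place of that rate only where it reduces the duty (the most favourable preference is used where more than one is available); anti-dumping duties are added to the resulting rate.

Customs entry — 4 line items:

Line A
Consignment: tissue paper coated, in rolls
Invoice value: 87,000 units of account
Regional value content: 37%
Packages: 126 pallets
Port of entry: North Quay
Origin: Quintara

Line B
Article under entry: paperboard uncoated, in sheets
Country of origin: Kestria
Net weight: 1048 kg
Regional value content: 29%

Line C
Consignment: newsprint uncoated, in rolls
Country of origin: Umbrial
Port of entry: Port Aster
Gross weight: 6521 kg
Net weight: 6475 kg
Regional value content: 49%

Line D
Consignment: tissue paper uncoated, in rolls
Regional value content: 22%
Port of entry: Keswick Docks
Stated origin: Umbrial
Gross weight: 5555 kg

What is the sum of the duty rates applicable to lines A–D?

Line A: tissue paper → 13.03; coated → 13.03.02; in rolls → 13.03.02.02. Scheduled 20%. Quintara agreement on 13.02.01: 13.03.02.02 not covered; anti-dumping (Quintara, 13.03.02): +33%; total 20% + 33% = 53%. → 53%.
Line B: paperboard → 13.02; uncoated → 13.02.01; in sheets → 13.02.01.01. Scheduled 15%. Kestria agreement on 13.03.02: 13.02.01.01 not covered. → 15%.
Line C: newsprint → 13.01; uncoated → 13.01.02; in rolls → 13.01.02.02. Scheduled 32%. quota on 13.01 open → in-quota 19%; Umbrial agreement on 13.03: 13.01.02.02 not covered. → 19%.
Line D: tissue paper → 13.03; uncoated → 13.03.01; in rolls → 13.03.01.02. Scheduled 35%. Umbrial agreement on 13.03: RVC < 40%. → 35%.
Sum: 53% + 15% + 19% + 35% = 122%.

122%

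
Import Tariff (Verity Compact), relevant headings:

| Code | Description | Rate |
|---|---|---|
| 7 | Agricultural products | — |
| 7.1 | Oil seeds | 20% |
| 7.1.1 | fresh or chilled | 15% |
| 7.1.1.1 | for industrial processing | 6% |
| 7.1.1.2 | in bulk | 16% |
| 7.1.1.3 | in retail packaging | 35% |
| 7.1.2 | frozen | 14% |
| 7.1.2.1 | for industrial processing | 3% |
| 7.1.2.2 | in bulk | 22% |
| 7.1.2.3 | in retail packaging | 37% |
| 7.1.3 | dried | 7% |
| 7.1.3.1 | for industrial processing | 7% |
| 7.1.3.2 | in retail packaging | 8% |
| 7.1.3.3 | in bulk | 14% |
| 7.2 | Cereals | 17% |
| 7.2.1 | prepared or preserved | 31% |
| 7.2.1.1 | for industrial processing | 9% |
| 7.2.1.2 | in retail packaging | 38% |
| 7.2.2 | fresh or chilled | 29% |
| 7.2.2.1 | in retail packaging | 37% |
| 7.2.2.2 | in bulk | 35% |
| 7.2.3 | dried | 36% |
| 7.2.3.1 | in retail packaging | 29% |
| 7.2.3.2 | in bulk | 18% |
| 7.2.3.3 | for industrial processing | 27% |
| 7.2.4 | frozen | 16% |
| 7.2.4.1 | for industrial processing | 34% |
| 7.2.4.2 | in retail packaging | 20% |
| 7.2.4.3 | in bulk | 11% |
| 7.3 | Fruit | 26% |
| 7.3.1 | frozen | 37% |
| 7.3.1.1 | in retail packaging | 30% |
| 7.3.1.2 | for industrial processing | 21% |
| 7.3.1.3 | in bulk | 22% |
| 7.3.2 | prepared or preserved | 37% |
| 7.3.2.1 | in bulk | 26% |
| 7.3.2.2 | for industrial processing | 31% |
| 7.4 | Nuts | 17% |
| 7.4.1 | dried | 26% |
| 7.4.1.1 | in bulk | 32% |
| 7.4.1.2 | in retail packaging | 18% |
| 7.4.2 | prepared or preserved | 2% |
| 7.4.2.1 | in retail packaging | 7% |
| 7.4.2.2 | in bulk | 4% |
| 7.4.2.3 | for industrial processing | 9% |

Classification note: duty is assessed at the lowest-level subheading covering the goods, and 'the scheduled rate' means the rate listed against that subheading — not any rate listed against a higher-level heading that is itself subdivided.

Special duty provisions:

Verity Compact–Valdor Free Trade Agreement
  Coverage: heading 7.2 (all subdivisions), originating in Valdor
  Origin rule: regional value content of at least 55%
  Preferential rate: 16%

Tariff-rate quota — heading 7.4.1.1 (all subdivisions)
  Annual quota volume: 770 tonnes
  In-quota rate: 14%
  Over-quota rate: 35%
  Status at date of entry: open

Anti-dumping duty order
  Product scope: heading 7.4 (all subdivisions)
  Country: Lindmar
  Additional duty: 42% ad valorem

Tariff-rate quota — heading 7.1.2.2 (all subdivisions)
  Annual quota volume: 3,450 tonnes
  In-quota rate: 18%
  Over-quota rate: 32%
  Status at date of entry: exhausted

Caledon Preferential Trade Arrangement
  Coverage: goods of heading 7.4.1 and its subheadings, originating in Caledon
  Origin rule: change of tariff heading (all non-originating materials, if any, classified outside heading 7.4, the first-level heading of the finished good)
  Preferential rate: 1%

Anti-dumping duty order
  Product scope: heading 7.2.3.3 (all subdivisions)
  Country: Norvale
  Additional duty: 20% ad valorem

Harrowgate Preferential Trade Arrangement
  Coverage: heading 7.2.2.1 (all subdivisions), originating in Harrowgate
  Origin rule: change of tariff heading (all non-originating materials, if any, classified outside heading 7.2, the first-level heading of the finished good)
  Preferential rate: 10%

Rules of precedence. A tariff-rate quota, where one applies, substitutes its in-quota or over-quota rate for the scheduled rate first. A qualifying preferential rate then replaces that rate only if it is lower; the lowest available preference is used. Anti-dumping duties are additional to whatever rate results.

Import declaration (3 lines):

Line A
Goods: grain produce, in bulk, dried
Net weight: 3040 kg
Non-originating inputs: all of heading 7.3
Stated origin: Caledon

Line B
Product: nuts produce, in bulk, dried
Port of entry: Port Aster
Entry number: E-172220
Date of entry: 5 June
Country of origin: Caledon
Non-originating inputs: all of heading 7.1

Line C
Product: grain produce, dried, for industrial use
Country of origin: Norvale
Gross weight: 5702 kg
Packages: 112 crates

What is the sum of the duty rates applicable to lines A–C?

66%

Line A: grain → 7.2; dried → 7.2.3; in bulk → 7.2.3.2. Scheduled 18%. Caledon agreement on 7.4.1: 7.2.3.2 not covered. → 18%.
Line B: nuts → 7.4; dried → 7.4.1; in bulk → 7.4.1.1. Scheduled 32%. quota on 7.4.1.1 open → in-quota 14%; Caledon agreement on 7.4.1: CTH met → 1% available; preferential 1%. → 1%.
Line C: grain → 7.2; dried → 7.2.3; for industrial use → 7.2.3.3. Scheduled 27%. anti-dumping (Norvale, 7.2.3.3): +20%; total 27% + 20% = 47%. → 47%.
Sum: 18% + 1% + 47% = 66%.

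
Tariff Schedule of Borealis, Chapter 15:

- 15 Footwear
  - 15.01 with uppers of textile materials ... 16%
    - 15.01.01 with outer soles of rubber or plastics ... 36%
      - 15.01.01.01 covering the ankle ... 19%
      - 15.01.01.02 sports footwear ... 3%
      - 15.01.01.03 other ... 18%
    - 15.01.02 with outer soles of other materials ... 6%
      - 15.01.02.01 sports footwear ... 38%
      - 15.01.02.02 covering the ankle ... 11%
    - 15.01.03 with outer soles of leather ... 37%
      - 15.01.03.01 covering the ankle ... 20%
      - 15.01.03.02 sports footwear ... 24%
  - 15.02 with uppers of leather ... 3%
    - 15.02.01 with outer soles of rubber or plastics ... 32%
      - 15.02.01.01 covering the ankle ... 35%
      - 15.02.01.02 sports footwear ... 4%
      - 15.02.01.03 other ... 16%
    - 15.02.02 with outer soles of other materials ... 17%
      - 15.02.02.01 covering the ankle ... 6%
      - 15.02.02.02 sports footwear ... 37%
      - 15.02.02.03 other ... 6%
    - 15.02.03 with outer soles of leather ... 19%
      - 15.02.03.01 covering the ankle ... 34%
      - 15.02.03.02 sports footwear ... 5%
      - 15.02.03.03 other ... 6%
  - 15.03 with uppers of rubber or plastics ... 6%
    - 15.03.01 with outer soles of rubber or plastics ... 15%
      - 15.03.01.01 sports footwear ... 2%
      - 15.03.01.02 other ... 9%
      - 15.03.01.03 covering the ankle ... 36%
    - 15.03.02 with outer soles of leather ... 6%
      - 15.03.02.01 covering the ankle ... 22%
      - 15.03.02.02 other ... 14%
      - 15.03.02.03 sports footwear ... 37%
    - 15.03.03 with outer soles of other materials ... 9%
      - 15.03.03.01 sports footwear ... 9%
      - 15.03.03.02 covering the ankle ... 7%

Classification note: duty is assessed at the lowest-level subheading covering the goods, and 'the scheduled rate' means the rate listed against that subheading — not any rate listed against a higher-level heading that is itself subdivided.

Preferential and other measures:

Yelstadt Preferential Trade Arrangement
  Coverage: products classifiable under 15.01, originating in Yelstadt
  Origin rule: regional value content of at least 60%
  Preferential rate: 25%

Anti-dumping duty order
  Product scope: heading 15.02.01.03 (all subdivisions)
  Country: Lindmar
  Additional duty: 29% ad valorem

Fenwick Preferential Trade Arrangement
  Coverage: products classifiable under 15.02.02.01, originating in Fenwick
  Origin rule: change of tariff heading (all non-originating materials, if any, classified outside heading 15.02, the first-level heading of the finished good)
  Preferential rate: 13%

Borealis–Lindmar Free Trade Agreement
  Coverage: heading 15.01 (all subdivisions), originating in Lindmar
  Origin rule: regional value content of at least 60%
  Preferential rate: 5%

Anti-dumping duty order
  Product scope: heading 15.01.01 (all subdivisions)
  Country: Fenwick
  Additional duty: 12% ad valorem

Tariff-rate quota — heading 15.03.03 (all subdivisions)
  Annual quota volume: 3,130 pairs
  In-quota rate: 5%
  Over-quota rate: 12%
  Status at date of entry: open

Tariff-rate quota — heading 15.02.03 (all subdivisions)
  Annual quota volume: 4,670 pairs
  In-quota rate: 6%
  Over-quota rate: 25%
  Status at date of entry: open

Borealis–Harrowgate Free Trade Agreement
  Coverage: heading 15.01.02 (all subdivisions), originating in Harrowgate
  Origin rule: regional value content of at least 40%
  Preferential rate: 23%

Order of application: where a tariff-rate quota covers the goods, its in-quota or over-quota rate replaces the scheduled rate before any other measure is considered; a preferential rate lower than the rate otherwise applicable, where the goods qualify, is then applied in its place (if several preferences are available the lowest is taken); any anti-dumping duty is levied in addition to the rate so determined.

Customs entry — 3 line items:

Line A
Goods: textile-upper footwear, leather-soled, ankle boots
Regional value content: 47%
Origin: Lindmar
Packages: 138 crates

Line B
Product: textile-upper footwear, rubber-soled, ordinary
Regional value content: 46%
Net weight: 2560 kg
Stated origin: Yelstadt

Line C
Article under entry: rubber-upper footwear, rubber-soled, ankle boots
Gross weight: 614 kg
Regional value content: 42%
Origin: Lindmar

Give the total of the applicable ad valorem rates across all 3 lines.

Line A: textile-upper → 15.01; leather-soled → 15.01.03; ankle boots → 15.01.03.01. Scheduled 20%. Lindmar agreement on 15.01: RVC < 60%. → 20%.
Line B: textile-upper → 15.01; rubber-soled → 15.01.01; ordinary → 15.01.01.03. Scheduled 18%. Yelstadt agreement on 15.01: RVC < 60%. → 18%.
Line C: rubber-upper → 15.03; rubber-soled → 15.03.01; ankle boots → 15.03.01.03. Scheduled 36%. Lindmar agreement on 15.01: 15.03.01.03 not covered. → 36%.
Sum: 20% + 18% + 36% = 74%.

74%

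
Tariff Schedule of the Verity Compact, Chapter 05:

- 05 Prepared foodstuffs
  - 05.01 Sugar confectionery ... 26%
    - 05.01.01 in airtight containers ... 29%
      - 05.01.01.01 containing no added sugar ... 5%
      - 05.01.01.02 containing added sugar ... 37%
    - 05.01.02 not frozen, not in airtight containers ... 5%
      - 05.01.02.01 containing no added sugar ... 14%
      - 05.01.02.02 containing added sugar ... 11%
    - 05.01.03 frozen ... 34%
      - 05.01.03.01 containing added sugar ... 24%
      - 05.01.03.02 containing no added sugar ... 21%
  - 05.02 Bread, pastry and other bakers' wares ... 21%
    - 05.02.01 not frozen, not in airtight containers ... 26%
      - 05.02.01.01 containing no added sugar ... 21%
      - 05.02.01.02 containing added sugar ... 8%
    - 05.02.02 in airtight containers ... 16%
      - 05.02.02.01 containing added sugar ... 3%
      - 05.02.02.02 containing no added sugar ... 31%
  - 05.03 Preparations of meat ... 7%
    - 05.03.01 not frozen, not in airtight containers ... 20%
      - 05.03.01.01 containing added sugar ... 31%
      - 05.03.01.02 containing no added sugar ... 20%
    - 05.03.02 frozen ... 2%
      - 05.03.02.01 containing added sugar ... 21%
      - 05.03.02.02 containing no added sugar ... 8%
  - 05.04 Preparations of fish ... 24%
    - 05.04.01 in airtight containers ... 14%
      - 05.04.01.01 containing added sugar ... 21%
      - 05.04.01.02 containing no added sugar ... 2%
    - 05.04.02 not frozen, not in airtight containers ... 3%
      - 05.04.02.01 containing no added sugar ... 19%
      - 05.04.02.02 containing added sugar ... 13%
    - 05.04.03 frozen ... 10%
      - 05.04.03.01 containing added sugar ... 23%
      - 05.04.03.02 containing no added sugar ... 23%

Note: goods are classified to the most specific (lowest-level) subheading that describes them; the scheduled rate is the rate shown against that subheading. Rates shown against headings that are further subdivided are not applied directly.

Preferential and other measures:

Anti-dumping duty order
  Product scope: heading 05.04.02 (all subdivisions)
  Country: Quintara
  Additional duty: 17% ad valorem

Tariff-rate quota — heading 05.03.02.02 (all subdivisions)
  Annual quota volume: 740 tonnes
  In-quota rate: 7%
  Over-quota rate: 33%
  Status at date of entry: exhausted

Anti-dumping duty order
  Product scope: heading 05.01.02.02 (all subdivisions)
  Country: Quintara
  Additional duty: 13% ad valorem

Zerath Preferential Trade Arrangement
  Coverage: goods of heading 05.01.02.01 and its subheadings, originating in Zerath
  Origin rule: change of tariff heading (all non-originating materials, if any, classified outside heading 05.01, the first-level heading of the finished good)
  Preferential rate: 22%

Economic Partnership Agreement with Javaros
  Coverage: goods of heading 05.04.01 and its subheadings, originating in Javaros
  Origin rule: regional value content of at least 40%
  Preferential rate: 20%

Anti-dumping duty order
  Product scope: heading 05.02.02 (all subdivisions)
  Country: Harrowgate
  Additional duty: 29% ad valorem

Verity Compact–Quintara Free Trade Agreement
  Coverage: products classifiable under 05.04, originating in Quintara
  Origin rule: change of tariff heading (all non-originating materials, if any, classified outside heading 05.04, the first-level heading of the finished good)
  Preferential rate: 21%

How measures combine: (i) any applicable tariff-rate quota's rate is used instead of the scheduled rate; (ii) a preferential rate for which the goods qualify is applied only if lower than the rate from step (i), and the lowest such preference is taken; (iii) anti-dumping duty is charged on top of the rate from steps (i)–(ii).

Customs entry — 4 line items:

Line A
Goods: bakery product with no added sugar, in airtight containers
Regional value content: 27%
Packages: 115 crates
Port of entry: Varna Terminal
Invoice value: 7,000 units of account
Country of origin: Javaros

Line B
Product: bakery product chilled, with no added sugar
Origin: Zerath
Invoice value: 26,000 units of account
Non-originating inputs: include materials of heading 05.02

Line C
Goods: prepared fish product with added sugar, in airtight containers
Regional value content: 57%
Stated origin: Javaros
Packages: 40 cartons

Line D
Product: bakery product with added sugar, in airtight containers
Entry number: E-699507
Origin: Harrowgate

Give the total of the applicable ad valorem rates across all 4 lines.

104%

Line A: bakery product → 05.02; in airtight containers → 05.02.02; with no added sugar → 05.02.02.02. Scheduled 31%. Javaros agreement on 05.04.01: 05.02.02.02 not covered. → 31%.
Line B: bakery product → 05.02; chilled → 05.02.01; with no added sugar → 05.02.01.01. Scheduled 21%. Zerath agreement on 05.01.02.01: 05.02.01.01 not covered. → 21%.
Line C: prepared fish product → 05.04; in airtight containers → 05.04.01; with added sugar → 05.04.01.01. Scheduled 21%. Javaros agreement on 05.04.01: RVC ≥ 40% → 20% available; preferential 20%. → 20%.
Line D: bakery product → 05.02; in airtight containers → 05.02.02; with added sugar → 05.02.02.01. Scheduled 3%. anti-dumping (Harrowgate, 05.02.02): +29%; total 3% + 29% = 32%. → 32%.
Sum: 31% + 21% + 20% + 32% = 104%.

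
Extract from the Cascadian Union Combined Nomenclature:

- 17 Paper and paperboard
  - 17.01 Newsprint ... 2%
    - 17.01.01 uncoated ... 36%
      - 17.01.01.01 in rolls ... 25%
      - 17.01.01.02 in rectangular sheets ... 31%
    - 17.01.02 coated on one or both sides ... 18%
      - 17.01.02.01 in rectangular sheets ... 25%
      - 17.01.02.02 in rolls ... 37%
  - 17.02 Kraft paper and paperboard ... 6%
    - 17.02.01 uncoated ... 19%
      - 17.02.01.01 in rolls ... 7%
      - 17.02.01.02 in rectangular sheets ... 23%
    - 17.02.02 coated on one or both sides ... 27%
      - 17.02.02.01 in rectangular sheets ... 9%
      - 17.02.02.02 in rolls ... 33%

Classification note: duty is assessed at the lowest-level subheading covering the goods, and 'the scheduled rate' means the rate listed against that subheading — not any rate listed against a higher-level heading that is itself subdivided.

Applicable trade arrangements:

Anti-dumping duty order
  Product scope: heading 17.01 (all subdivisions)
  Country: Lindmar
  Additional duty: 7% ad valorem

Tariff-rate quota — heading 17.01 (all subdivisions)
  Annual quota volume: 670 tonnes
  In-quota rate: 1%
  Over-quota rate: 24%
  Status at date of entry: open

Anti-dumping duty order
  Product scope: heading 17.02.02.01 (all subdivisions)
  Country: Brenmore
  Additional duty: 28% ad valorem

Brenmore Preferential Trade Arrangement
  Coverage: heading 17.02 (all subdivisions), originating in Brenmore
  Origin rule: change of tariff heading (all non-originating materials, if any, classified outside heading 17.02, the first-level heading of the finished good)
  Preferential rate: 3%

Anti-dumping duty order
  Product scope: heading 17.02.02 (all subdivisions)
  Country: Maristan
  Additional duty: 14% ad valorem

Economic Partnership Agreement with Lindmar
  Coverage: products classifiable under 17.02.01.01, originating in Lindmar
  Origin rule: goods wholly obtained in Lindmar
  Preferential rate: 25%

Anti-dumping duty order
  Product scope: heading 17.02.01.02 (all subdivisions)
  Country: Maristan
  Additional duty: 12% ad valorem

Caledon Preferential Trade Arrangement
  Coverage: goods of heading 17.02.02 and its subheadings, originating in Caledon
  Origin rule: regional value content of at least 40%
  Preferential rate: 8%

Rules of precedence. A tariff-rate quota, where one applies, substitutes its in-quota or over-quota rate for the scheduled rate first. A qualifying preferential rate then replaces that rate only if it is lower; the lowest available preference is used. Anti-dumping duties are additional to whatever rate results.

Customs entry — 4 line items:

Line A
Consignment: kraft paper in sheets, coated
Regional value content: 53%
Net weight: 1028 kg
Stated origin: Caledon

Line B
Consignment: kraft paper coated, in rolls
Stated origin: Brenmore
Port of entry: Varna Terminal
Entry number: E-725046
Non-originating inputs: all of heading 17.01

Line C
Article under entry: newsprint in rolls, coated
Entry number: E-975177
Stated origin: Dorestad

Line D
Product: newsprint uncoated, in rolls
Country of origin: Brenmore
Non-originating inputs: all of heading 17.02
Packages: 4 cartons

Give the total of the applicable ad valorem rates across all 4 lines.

Line A: kraft paper → 17.02; coated → 17.02.02; in sheets → 17.02.02.01. Scheduled 9%. Caledon agreement on 17.02.02: RVC ≥ 40% → 8% available; preferential 8%. → 8%.
Line B: kraft paper → 17.02; coated → 17.02.02; in rolls → 17.02.02.02. Scheduled 33%. Brenmore agreement on 17.02: CTH met → 3% available; preferential 3%. → 3%.
Line C: newsprint → 17.01; coated → 17.01.02; in rolls → 17.01.02.02. Scheduled 37%. quota on 17.01 open → in-quota 1%. → 1%.
Line D: newsprint → 17.01; uncoated → 17.01.01; in rolls → 17.01.01.01. Scheduled 25%. quota on 17.01 open → in-quota 1%; Brenmore agreement on 17.02: 17.01.01.01 not covered. → 1%.
Sum: 8% + 3% + 1% + 1% = 13%.

13%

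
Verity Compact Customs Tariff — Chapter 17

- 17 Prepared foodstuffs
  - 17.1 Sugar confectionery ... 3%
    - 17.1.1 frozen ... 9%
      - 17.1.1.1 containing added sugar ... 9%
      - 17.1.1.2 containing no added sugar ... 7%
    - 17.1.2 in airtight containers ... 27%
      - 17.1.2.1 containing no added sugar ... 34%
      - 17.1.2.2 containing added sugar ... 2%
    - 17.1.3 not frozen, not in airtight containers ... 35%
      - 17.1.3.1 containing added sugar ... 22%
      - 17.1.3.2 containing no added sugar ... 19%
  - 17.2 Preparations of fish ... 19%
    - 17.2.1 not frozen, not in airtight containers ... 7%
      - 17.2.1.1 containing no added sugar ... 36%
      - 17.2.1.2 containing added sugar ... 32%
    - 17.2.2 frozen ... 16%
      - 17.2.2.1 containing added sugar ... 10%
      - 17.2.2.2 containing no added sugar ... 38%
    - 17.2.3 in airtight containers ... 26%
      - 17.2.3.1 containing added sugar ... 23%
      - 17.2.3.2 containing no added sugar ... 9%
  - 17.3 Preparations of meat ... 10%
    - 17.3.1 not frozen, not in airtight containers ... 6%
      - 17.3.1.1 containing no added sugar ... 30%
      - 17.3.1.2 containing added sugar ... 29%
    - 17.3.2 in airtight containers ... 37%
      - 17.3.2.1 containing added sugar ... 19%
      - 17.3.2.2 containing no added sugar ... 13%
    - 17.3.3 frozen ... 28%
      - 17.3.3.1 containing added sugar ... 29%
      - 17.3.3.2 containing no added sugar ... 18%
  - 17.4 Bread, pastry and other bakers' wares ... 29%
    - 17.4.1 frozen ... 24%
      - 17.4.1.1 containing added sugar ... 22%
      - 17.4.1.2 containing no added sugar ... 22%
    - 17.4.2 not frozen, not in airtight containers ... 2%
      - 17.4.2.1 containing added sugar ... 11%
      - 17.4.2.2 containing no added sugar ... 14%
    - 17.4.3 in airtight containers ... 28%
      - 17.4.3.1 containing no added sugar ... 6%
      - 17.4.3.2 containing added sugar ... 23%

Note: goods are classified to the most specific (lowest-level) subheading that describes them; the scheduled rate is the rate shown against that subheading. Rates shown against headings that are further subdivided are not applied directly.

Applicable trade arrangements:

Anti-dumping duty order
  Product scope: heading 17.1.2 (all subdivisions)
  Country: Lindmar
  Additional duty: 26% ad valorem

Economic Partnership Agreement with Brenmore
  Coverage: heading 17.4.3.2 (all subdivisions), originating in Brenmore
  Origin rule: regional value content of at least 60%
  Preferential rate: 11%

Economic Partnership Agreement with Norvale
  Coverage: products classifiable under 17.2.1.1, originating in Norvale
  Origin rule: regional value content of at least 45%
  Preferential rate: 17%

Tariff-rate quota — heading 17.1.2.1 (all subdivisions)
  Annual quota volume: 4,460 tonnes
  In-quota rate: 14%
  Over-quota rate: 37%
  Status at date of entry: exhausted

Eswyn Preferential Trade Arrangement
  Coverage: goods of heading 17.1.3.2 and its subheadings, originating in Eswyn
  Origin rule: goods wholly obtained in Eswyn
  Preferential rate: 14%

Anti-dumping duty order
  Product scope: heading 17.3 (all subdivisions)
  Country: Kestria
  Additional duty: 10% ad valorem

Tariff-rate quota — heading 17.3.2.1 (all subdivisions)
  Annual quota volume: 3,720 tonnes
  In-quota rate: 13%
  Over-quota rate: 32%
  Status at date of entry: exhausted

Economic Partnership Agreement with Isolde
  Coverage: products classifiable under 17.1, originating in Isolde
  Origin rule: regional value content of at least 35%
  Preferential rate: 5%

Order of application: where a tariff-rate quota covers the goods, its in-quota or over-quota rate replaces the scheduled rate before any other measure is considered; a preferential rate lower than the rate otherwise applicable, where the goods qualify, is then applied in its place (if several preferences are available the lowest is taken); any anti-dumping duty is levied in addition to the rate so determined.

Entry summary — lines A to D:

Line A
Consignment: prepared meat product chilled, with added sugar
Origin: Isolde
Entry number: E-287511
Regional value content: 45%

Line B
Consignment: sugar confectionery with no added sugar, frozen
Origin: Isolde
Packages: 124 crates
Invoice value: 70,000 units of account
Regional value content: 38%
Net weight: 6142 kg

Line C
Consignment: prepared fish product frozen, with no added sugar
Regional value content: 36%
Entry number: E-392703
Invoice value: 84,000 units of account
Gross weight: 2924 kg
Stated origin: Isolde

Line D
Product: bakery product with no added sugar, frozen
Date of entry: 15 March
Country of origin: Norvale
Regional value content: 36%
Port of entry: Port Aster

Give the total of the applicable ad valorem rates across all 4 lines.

Line A: prepared meat product → 17.3; chilled → 17.3.1; with added sugar → 17.3.1.2. Scheduled 29%. Isolde agreement on 17.1: 17.3.1.2 not covered. → 29%.
Line B: sugar confectionery → 17.1; frozen → 17.1.1; with no added sugar → 17.1.1.2. Scheduled 7%. Isolde agreement on 17.1: RVC ≥ 35% → 5% available; preferential 5%. → 5%.
Line C: prepared fish product → 17.2; frozen → 17.2.2; with no added sugar → 17.2.2.2. Scheduled 38%. Isolde agreement on 17.1: 17.2.2.2 not covered. → 38%.
Line D: bakery product → 17.4; frozen → 17.4.1; with no added sugar → 17.4.1.2. Scheduled 22%. Norvale agreement on 17.2.1.1: 17.4.1.2 not covered. → 22%.
Sum: 29% + 5% + 38% + 22% = 94%.

94%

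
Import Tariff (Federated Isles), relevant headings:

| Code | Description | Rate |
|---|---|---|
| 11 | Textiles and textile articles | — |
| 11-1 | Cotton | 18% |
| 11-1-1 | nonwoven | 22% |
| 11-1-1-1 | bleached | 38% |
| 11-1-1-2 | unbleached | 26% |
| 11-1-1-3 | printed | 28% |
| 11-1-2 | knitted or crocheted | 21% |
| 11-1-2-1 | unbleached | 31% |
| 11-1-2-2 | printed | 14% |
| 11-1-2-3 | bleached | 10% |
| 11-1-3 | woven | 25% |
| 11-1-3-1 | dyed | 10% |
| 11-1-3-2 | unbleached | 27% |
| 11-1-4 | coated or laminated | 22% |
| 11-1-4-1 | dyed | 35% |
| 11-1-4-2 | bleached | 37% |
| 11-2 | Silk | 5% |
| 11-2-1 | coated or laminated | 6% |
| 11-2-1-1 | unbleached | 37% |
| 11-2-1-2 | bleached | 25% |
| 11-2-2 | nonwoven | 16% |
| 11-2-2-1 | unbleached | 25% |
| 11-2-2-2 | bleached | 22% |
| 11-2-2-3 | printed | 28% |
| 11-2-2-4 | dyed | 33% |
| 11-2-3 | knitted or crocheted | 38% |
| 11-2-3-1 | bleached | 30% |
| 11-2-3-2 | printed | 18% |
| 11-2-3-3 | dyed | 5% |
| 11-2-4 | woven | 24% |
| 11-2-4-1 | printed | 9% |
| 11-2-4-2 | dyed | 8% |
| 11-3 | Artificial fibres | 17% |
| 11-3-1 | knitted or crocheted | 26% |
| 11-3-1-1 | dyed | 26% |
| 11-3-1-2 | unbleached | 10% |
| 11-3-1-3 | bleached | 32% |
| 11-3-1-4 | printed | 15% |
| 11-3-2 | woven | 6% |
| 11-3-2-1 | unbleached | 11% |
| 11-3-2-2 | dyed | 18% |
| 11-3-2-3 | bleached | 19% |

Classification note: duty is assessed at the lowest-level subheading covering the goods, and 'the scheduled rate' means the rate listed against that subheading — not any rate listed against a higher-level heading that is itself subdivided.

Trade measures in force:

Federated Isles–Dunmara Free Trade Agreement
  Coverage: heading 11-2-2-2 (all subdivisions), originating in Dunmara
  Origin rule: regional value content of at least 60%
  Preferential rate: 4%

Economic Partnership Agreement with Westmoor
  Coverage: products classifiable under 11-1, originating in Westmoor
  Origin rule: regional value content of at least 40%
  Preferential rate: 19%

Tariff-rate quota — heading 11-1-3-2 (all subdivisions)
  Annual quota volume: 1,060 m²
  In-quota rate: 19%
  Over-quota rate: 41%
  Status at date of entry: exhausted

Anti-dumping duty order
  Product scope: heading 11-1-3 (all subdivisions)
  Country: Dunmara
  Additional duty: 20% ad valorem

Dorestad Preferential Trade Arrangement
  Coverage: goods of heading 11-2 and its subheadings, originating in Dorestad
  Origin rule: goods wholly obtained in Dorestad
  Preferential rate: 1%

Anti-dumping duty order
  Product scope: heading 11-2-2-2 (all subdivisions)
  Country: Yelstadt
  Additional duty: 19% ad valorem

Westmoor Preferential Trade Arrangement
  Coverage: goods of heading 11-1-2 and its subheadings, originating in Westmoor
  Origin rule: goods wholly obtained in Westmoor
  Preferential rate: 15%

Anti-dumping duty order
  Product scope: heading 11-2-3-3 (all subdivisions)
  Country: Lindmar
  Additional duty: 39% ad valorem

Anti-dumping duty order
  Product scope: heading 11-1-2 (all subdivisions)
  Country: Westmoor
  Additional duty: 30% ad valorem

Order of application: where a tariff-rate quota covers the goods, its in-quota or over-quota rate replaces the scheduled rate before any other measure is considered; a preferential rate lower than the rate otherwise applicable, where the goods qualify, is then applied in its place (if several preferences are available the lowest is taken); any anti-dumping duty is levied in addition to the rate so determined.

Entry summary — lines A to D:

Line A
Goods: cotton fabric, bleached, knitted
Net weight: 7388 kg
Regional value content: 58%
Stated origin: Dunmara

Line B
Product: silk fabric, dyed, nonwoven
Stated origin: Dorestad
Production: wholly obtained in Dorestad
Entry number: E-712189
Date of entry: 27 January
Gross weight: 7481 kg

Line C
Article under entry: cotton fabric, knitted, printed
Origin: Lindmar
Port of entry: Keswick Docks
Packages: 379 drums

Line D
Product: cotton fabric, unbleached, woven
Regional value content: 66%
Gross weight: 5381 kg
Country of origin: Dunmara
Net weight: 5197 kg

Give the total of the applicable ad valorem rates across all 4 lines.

Line A: cotton → 11-1; knitted → 11-1-2; bleached → 11-1-2-3. Scheduled 10%. Dunmara agreement on 11-2-2-2: 11-1-2-3 not covered. → 10%.
Line B: silk → 11-2; nonwoven → 11-2-2; dyed → 11-2-2-4. Scheduled 33%. Dorestad agreement on 11-2: wholly obtained → 1% available; preferential 1%. → 1%.
Line C: cotton → 11-1; knitted → 11-1-2; printed → 11-1-2-2. Scheduled 14%. No special measure applies. → 14%.
Line D: cotton → 11-1; woven → 11-1-3; unbleached → 11-1-3-2. Scheduled 27%. quota on 11-1-3-2 exhausted → over-quota 41%; Dunmara agreement on 11-2-2-2: 11-1-3-2 not covered; anti-dumping (Dunmara, 11-1-3): +20%; total 41% + 20% = 61%. → 61%.
Sum: 10% + 1% + 14% + 61% = 86%.

86%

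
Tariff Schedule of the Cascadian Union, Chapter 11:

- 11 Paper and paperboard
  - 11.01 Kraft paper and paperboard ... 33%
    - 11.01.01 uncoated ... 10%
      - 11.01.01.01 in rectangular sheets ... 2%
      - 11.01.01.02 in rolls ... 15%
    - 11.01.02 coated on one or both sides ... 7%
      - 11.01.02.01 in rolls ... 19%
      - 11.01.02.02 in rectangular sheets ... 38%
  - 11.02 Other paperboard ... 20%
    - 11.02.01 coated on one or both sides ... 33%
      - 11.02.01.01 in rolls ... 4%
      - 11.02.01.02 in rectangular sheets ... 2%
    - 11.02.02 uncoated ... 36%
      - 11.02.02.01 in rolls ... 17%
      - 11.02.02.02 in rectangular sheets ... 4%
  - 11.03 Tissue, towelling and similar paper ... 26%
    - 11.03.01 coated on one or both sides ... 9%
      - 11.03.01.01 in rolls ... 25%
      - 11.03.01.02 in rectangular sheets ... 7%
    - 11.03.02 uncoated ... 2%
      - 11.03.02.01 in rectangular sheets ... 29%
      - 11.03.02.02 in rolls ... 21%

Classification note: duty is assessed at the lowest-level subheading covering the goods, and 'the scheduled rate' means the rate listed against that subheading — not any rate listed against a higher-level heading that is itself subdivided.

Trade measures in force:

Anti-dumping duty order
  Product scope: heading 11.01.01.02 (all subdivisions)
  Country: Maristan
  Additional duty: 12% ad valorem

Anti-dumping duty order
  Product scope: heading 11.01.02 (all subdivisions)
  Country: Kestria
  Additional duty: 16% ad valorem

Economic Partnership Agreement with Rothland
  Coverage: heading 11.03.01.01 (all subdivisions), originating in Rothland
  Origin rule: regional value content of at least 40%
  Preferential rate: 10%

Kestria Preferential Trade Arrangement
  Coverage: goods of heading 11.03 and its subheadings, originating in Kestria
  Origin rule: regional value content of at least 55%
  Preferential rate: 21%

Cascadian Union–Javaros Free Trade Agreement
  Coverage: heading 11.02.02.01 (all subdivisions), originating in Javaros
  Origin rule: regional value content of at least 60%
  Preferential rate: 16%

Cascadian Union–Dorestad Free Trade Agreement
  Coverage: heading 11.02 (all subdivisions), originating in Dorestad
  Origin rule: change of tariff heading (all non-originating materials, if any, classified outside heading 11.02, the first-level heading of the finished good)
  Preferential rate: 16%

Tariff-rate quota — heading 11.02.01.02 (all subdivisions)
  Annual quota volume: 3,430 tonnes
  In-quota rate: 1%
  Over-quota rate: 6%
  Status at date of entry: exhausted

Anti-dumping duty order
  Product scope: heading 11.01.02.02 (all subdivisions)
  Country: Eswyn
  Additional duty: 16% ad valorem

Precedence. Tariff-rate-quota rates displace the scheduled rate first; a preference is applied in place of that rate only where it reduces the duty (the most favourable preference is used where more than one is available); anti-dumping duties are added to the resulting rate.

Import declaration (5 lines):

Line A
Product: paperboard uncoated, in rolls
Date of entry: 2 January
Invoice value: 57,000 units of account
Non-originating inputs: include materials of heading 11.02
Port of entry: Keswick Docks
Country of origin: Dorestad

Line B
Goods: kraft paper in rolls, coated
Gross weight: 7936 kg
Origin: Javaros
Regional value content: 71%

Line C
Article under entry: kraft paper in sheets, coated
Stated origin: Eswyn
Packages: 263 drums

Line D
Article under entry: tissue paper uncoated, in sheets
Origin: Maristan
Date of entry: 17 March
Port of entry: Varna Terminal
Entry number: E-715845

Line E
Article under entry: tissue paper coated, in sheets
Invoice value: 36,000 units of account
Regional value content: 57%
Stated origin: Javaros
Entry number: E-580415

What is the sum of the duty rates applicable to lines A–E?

Line A: paperboard → 11.02; uncoated → 11.02.02; in rolls → 11.02.02.01. Scheduled 17%. Dorestad agreement on 11.02: CTH not met. → 17%.
Line B: kraft paper → 11.01; coated → 11.01.02; in rolls → 11.01.02.01. Scheduled 19%. Javaros agreement on 11.02.02.01: 11.01.02.01 not covered. → 19%.
Line C: kraft paper → 11.01; coated → 11.01.02; in sheets → 11.01.02.02. Scheduled 38%. anti-dumping (Eswyn, 11.01.02.02): +16%; total 38% + 16% = 54%. → 54%.
Line D: tissue paper → 11.03; uncoated → 11.03.02; in sheets → 11.03.02.01. Scheduled 29%. No special measure applies. → 29%.
Line E: tissue paper → 11.03; coated → 11.03.01; in sheets → 11.03.01.02. Scheduled 7%. Javaros agreement on 11.02.02.01: 11.03.01.02 not covered. → 7%.
Sum: 17% + 19% + 54% + 29% + 7% = 126%.

126%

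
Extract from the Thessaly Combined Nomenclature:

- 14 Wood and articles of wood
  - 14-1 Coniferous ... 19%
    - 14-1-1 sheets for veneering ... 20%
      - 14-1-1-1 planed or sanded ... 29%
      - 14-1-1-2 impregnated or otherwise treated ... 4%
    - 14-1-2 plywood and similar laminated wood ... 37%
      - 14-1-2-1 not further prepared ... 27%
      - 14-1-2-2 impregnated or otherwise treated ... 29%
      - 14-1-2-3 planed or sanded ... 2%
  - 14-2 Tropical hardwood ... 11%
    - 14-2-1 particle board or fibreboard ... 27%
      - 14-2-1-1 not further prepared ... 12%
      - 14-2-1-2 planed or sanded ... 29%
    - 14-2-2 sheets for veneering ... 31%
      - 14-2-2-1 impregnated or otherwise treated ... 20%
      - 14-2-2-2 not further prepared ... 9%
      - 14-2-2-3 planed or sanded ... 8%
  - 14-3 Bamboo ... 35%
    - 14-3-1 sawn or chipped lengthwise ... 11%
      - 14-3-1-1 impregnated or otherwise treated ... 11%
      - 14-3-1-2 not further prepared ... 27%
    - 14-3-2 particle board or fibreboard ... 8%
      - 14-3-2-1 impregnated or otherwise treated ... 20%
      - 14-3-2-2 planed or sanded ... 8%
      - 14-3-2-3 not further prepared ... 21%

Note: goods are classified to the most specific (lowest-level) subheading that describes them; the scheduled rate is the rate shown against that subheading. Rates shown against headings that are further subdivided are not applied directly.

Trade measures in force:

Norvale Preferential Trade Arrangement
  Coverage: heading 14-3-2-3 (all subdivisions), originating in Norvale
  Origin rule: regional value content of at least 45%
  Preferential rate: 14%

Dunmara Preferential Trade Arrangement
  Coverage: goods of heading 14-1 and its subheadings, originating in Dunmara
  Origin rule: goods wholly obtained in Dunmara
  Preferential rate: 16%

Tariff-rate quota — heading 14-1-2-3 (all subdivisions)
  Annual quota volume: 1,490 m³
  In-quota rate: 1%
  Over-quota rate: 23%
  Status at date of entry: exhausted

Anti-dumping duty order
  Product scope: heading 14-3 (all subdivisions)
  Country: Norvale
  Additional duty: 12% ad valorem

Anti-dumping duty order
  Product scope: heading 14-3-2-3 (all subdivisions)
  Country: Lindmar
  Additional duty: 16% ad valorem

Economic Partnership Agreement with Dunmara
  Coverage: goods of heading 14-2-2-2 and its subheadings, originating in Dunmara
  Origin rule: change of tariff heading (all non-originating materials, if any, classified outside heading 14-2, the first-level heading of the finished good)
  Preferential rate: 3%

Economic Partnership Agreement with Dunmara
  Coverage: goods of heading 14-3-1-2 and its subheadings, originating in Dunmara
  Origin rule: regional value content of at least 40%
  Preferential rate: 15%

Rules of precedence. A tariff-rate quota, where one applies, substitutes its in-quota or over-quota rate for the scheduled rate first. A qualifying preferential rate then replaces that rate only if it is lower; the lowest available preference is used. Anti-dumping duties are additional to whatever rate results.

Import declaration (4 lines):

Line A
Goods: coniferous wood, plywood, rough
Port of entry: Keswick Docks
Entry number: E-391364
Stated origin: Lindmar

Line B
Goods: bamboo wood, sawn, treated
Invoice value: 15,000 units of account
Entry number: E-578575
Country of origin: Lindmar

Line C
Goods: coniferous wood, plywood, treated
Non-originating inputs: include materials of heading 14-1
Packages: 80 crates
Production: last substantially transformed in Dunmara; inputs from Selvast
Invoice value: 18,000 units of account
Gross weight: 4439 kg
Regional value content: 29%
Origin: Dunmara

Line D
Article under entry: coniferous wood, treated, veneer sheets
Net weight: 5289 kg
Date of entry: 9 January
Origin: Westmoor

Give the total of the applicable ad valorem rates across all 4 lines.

71%

Line A: coniferous → 14-1; plywood → 14-1-2; rough → 14-1-2-1. Scheduled 27%. No special measure applies. → 27%.
Line B: bamboo → 14-3; sawn → 14-3-1; treated → 14-3-1-1. Scheduled 11%. No special measure applies. → 11%.
Line C: coniferous → 14-1; plywood → 14-1-2; treated → 14-1-2-2. Scheduled 29%. Dunmara agreement on 14-1: not wholly obtained; Dunmara agreement on 14-2-2-2: 14-1-2-2 not covered; Dunmara agreement on 14-3-1-2: 14-1-2-2 not covered. → 29%.
Line D: coniferous → 14-1; veneer sheets → 14-1-1; treated → 14-1-1-2. Scheduled 4%. No special measure applies. → 4%.
Sum: 27% + 11% + 29% + 4% = 71%.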